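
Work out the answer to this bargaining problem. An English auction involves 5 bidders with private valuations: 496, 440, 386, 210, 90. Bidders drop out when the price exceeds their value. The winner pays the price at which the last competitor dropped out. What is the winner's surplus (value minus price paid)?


Step 1: Identify the highest value: 496
Step 2: Identify the second-highest value: 440
Step 3: The final price = second-highest value = 440
Step 4: Surplus = 496 - 440 = 56

56


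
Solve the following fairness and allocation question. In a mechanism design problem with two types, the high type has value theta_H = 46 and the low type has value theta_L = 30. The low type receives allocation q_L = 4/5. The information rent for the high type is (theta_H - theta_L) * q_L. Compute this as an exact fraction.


Step 1: theta_H - theta_L = 46 - 30 = 16
Step 2: Information rent = (theta_H - theta_L) * q_L
Step 3: = 16 * 4/5
Step 4: = 64/5

64/5


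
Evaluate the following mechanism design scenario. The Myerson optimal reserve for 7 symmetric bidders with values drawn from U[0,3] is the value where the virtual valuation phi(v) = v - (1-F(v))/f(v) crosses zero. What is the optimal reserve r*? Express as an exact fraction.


Step 1: For U[0,3], F(v) = v/3 and f(v) = 1/3
Step 2: phi(v) = v - (1 - v/3)/(1/3) = v - (3 - v) = 2v - 3
Step 3: Set phi(r*) = 0: 2r* - 3 = 0
Step 4: r* = 3/2 (the number of bidders n = 7 does not enter)

3/2


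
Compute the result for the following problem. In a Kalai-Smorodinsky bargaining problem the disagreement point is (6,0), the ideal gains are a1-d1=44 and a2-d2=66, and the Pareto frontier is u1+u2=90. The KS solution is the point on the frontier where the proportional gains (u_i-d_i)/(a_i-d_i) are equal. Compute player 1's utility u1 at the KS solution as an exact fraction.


Step 1: At the KS point, (u1-d1)/r1 = (u2-d2)/r2 = t and u1+u2 = 90
Step 2: u1 = d1 + r1*t and u2 = d2 + r2*t, so (d1 + r1*t) + (d2 + r2*t) = 90
Step 3: t = (90 - 6 - 0)/(44 + 66) = 84/110 = 42/55
Step 4: u1 = d1 + r1*t = 6 + 44 * 42/55 = 198/5
Step 5: (Check: u2 = d2 + r2*t = 252/5; u1+u2 = 198/5 + 252/5 = 90, on the frontier.)

198/5


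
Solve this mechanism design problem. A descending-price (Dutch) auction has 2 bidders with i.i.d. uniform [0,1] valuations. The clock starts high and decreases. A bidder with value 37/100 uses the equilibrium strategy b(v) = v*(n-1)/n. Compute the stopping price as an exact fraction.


Step 1: Dutch auctions are strategically equivalent to first-price auctions
Step 2: The equilibrium bid is b(v) = v*(n-1)/n
Step 3: b = 37/100 * 1/2
Step 4: b = 37/200

37/200


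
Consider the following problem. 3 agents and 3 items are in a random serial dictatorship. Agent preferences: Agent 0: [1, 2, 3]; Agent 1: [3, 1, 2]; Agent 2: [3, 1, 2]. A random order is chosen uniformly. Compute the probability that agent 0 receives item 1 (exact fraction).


Step 1: Agent 0 wants item 1
Step 2: There are 6 possible orderings of agents
Step 3: In 4 orderings, agent 0 gets item 1
Step 4: Probability = 4/6 = 2/3

2/3


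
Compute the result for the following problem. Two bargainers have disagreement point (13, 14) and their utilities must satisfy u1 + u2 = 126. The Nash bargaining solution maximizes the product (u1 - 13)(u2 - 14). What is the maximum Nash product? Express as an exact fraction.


Step 1: The Nash solution splits surplus symmetrically above the disagreement point
Step 2: u1 = (total + d1 - d2)/2 = (126 + 13 - 14)/2 = 125/2
Step 3: u2 = (total - d1 + d2)/2 = (126 - 13 + 14)/2 = 127/2
Step 4: Nash product = (125/2 - 13) * (127/2 - 14)
Step 5: = 99/2 * 99/2 = 9801/4

9801/4


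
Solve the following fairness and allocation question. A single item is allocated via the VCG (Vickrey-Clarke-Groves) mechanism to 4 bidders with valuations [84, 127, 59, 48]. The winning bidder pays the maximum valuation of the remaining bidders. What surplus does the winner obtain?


Step 1: The winner is the agent with the highest value: agent 1 with value 127
Step 2: Values of other agents: [84, 59, 48]
Step 3: VCG payment = max of others' values = 84
Step 4: Surplus = 127 - 84 = 43

43


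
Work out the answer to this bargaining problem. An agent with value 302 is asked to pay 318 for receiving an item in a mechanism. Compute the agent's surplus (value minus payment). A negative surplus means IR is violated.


Step 1: Surplus = value - payment = 302 - 318 = -16
Step 2: IR is violated (surplus < 0)

-16


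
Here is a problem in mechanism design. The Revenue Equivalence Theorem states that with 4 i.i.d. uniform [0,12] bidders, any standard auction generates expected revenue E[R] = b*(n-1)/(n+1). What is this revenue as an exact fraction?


Step 1: By Revenue Equivalence, expected revenue = b*(n-1)/(n+1)
Step 2: Substituting n = 4, b = 12
Step 3: Revenue = 12*(4-1)/(4+1) = 12*3/5
Step 4: Revenue = 36/5

36/5


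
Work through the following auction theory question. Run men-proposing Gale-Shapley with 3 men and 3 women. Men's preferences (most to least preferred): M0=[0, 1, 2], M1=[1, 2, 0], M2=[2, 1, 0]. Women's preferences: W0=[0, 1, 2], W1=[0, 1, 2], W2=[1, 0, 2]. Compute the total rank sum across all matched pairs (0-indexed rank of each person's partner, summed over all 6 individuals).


Step 1: Run Gale-Shapley (men propose, women hold best offer):
  M0 proposes to W0; she accepts
  M1 proposes to W1; she accepts
  M2 proposes to W2; she accepts
Step 2: Final matching: W0-M0, W1-M1, W2-M2
Step 3: 0-indexed ranks (man's rank of his match, then woman's): 0 + 0 + 0 + 1 + 0 + 2
Step 4: Total rank sum = 3

3


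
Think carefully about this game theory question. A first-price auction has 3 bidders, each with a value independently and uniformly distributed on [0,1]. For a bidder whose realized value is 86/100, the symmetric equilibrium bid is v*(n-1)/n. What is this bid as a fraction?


Step 1: The symmetric BNE bidding function is b(v) = v * (n-1) / n
Step 2: Substitute v = 43/50 and n = 3
Step 3: b = 43/50 * 2/3
Step 4: b = 43/75

43/75


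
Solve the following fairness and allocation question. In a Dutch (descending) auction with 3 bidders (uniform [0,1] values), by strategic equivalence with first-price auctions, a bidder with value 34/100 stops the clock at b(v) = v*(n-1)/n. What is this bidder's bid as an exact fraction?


Step 1: Dutch auctions are strategically equivalent to first-price auctions
Step 2: The equilibrium bid is b(v) = v*(n-1)/n
Step 3: b = 17/50 * 2/3
Step 4: b = 17/75

17/75


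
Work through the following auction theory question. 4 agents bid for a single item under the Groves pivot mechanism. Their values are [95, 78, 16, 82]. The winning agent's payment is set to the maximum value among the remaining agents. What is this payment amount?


Step 1: The efficient winner is agent 0 with value 95
Step 2: Other agents' values: [78, 16, 82]
Step 3: Pivot payment = max(others) = 82
Step 4: The winner pays 82

82


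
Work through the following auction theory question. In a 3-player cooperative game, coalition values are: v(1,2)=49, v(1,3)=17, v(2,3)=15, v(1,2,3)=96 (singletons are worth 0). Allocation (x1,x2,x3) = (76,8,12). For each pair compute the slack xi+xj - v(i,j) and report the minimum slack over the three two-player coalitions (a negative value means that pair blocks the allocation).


Step 1: Slack for coalition (1,2): x1+x2 - v12 = 84 - 49 = 35
Step 2: Slack for coalition (1,3): x1+x3 - v13 = 88 - 17 = 71
Step 3: Slack for coalition (2,3): x2+x3 - v23 = 20 - 15 = 5
Step 4: Minimum slack = min(35, 71, 5) = 5, attained by (2,3); no pair can gain by deviating, so the allocation is in the core

5


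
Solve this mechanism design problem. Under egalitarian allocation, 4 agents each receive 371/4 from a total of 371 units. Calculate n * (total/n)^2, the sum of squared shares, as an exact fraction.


Step 1: Each agent's share = 371/4
Step 2: Square of each share = (371/4)^2 = 137641/16
Step 3: Sum of squares = 4 * 137641/16 = 137641/4

137641/4


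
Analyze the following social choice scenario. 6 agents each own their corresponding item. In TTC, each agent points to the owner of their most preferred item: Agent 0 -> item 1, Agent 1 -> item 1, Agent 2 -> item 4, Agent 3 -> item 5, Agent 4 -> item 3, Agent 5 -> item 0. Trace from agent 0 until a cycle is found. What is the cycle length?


Step 1: Trace the pointer graph from agent 0: 0 -> 1 -> 1
Step 2: A cycle is detected when we revisit agent 1
Step 3: The cycle is: 1 -> 1
Step 4: Cycle length = 1

1


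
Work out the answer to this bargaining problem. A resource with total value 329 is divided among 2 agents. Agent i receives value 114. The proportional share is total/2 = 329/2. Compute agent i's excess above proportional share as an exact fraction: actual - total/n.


Step 1: Proportional share = 329/2
Step 2: Agent's actual allocation = 114
Step 3: Excess = 114 - 329/2 = -101/2

-101/2


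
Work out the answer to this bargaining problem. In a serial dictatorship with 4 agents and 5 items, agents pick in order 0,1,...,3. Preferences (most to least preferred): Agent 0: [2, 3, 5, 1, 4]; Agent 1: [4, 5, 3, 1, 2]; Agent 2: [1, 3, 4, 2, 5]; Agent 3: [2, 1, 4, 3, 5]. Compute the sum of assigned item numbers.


Step 1: Agent 0 picks item 2
Step 2: Agent 1 picks item 4
Step 3: Agent 2 picks item 1
Step 4: Agent 3 picks item 3
Step 5: Sum = 2 + 4 + 1 + 3 = 10

10


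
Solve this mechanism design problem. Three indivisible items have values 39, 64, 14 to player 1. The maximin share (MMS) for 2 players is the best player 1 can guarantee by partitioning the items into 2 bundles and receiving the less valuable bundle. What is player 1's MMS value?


Step 1: Item values = 39, 64, 14
Step 2: Enumerate all 2-bundle partitions and take the smaller bundle:
  Partition 1: {39} vs {64,14} -> bundles 39, 78; min = 39
  Partition 2: {64} vs {39,14} -> bundles 64, 53; min = 53
  Partition 3: {14} vs {39,64} -> bundles 14, 103; min = 14
Step 3: MMS = max(39, 53, 14) = 53

53


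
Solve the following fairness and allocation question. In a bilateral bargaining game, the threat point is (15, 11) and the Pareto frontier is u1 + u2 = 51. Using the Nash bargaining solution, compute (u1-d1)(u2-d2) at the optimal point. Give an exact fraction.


Step 1: The Nash solution splits surplus symmetrically above the disagreement point
Step 2: u1 = (total + d1 - d2)/2 = (51 + 15 - 11)/2 = 55/2
Step 3: u2 = (total - d1 + d2)/2 = (51 - 15 + 11)/2 = 47/2
Step 4: Nash product = (55/2 - 15) * (47/2 - 11)
Step 5: = 25/2 * 25/2 = 625/4

625/4


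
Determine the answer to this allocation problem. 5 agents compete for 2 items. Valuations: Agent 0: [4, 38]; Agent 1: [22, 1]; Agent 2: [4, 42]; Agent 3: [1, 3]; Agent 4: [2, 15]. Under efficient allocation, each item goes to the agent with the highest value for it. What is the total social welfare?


Step 1: For each item, find the maximum value among all agents.
Step 2: Item 0 -> Agent 1 (value 22)
Step 3: Item 1 -> Agent 2 (value 42)
Step 4: Total welfare = 22 + 42 = 64

64


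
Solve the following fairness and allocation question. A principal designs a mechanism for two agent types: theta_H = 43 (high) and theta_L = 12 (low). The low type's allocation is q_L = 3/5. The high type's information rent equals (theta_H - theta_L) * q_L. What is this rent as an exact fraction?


Step 1: theta_H - theta_L = 43 - 12 = 31
Step 2: Information rent = (theta_H - theta_L) * q_L
Step 3: = 31 * 3/5
Step 4: = 93/5

93/5


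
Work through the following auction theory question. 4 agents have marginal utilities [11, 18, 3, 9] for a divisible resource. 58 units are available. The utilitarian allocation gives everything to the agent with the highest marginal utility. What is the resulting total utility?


Step 1: The marginal utilities are [11, 18, 3, 9]
Step 2: The highest marginal utility is 18
Step 3: All 58 units go to that agent
Step 4: Total utility = 18 * 58 = 1044

1044


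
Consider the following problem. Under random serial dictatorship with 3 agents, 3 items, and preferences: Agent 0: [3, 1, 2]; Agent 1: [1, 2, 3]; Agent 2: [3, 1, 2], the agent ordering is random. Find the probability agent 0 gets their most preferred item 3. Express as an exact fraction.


Step 1: Agent 0 wants item 3
Step 2: There are 6 possible orderings of agents
Step 3: In 3 orderings, agent 0 gets item 3
Step 4: Probability = 3/6 = 1/2

1/2


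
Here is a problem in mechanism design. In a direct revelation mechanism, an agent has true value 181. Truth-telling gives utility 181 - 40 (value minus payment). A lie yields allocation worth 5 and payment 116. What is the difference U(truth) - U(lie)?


Step 1: U(truth) = value - payment = 181 - 40 = 141
Step 2: U(lie) = allocation - payment = 5 - 116 = -111
Step 3: IC gap = 141 - (-111) = 252

252


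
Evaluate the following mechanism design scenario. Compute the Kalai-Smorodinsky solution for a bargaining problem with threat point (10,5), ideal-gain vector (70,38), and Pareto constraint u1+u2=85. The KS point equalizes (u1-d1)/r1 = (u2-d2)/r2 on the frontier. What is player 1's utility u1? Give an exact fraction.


Step 1: At the KS point, (u1-d1)/r1 = (u2-d2)/r2 = t and u1+u2 = 85
Step 2: u1 = d1 + r1*t and u2 = d2 + r2*t, so (d1 + r1*t) + (d2 + r2*t) = 85
Step 3: t = (85 - 10 - 5)/(70 + 38) = 70/108 = 35/54
Step 4: u1 = d1 + r1*t = 10 + 70 * 35/54 = 1495/27
Step 5: (Check: u2 = d2 + r2*t = 800/27; u1+u2 = 1495/27 + 800/27 = 85, on the frontier.)

1495/27


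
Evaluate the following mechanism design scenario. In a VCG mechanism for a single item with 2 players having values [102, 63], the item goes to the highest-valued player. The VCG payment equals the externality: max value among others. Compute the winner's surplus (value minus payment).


Step 1: The winner is the agent with the highest value: agent 0 with value 102
Step 2: Values of other agents: [63]
Step 3: VCG payment = max of others' values = 63
Step 4: Surplus = 102 - 63 = 39

39


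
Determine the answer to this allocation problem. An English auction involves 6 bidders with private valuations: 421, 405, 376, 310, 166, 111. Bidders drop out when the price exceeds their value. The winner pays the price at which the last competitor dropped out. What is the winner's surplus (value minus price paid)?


Step 1: Identify the highest value: 421
Step 2: Identify the second-highest value: 405
Step 3: The final price = second-highest value = 405
Step 4: Surplus = 421 - 405 = 16

16


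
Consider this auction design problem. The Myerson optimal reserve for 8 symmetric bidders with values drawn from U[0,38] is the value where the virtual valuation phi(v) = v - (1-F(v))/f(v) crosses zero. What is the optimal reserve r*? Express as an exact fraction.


Step 1: For U[0,38], F(v) = v/38 and f(v) = 1/38
Step 2: phi(v) = v - (1 - v/38)/(1/38) = v - (38 - v) = 2v - 38
Step 3: Set phi(r*) = 0: 2r* - 38 = 0
Step 4: r* = 38/2 = 19 (the number of bidders n = 8 does not enter)

19


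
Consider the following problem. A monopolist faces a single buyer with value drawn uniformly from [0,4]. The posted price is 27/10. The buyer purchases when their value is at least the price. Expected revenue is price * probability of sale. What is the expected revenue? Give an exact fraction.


Step 1: Posted price r = 27/10, value support [0,4]
Step 2: P(v >= r) = (4 - 27/10)/4 = 13/40
Step 3: Expected revenue = r * P(v >= r) = 27/10 * 13/40
Step 4: Revenue = 351/400

351/400


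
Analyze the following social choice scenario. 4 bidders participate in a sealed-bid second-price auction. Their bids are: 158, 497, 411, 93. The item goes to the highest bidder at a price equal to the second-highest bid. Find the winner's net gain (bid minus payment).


Step 1: Sort bids in descending order: 497, 411, 158, 93
Step 2: The winning bid is the highest: 497
Step 3: The payment equals the second-highest bid: 411
Step 4: Surplus = winner's bid - payment = 497 - 411 = 86

86


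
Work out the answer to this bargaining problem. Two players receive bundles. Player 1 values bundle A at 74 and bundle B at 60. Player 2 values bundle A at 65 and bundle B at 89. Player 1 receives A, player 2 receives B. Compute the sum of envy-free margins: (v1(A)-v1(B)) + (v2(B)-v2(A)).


Step 1: Player 1's margin = v1(A) - v1(B) = 74 - 60 = 14
Step 2: Player 2's margin = v2(B) - v2(A) = 89 - 65 = 24
Step 3: Total margin = 14 + 24 = 38

38


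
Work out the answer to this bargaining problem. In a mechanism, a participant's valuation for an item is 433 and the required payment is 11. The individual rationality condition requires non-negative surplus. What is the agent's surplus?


Step 1: Surplus = value - payment = 433 - 11 = 422
Step 2: IR is satisfied (surplus >= 0)

422


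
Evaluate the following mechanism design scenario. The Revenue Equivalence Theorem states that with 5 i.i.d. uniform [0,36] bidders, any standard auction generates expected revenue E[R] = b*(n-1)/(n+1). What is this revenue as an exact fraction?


Step 1: By Revenue Equivalence, expected revenue = b*(n-1)/(n+1)
Step 2: Substituting n = 5, b = 36
Step 3: Revenue = 36*(5-1)/(5+1) = 36*4/6
Step 4: Revenue = 144/6 = 24

24


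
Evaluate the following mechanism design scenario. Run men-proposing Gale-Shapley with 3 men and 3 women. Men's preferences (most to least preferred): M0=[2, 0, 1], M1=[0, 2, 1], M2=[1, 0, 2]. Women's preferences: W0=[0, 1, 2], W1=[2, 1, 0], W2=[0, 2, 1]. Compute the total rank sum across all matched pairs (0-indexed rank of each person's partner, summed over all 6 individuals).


Step 1: Run Gale-Shapley (men propose, women hold best offer):
  M0 proposes to W2; she accepts
  M1 proposes to W0; she accepts
  M2 proposes to W1; she accepts
Step 2: Final matching: W0-M1, W1-M2, W2-M0
Step 3: 0-indexed ranks (man's rank of his match, then woman's): 0 + 1 + 0 + 0 + 0 + 0
Step 4: Total rank sum = 1

1


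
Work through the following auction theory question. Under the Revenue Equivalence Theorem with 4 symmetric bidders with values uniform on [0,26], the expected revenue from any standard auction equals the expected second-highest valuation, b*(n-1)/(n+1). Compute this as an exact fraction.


Step 1: By Revenue Equivalence, expected revenue = b*(n-1)/(n+1)
Step 2: Substituting n = 4, b = 26
Step 3: Revenue = 26*(4-1)/(4+1) = 26*3/5
Step 4: Revenue = 78/5

78/5


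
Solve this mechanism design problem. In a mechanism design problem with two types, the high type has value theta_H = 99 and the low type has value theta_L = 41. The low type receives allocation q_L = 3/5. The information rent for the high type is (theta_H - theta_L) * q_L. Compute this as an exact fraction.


Step 1: theta_H - theta_L = 99 - 41 = 58
Step 2: Information rent = (theta_H - theta_L) * q_L
Step 3: = 58 * 3/5
Step 4: = 174/5

174/5


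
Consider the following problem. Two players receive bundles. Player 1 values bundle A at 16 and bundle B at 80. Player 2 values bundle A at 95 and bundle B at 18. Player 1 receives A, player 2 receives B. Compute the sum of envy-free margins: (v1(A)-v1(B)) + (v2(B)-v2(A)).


Step 1: Player 1's margin = v1(A) - v1(B) = 16 - 80 = -64
Step 2: Player 2's margin = v2(B) - v2(A) = 18 - 95 = -77
Step 3: Total margin = -64 + -77 = -141

-141


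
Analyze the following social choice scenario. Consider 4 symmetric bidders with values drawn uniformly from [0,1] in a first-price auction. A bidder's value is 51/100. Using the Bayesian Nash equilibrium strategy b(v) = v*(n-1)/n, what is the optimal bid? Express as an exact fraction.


Step 1: The symmetric BNE bidding function is b(v) = v * (n-1) / n
Step 2: Substitute v = 51/100 and n = 4
Step 3: b = 51/100 * 3/4
Step 4: b = 153/400

153/400


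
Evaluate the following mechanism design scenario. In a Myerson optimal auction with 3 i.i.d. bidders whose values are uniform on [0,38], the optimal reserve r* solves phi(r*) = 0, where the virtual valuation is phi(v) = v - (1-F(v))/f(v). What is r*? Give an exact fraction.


Step 1: For U[0,38], F(v) = v/38 and f(v) = 1/38
Step 2: phi(v) = v - (1 - v/38)/(1/38) = v - (38 - v) = 2v - 38
Step 3: Set phi(r*) = 0: 2r* - 38 = 0
Step 4: r* = 38/2 = 19 (the number of bidders n = 3 does not enter)

19


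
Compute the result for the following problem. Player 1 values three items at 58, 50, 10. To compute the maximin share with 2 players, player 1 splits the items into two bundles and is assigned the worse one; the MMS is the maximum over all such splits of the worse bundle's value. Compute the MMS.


Step 1: Item values = 58, 50, 10
Step 2: Enumerate all 2-bundle partitions and take the smaller bundle:
  Partition 1: {58} vs {50,10} -> bundles 58, 60; min = 58
  Partition 2: {50} vs {58,10} -> bundles 50, 68; min = 50
  Partition 3: {10} vs {58,50} -> bundles 10, 108; min = 10
Step 3: MMS = max(58, 50, 10) = 58

58


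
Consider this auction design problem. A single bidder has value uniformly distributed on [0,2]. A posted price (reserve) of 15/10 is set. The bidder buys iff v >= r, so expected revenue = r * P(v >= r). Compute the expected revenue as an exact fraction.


Step 1: Posted price r = 3/2, value support [0,2]
Step 2: P(v >= r) = (2 - 3/2)/2 = 1/4
Step 3: Expected revenue = r * P(v >= r) = 3/2 * 1/4
Step 4: Revenue = 3/8

3/8


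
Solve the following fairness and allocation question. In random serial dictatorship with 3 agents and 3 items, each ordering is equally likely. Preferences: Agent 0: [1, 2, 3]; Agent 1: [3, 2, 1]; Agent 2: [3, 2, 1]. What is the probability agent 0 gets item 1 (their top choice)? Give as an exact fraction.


Step 1: Agent 0 wants item 1
Step 2: There are 6 possible orderings of agents
Step 3: In 6 orderings, agent 0 gets item 1
Step 4: Probability = 6/6 = 1

1


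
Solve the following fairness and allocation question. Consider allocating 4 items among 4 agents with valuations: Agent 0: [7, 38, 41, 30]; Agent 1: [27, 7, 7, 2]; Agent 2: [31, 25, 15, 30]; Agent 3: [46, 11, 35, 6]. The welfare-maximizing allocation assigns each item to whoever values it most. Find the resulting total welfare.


Step 1: For each item, find the maximum value among all agents.
Step 2: Item 0 -> Agent 3 (value 46)
Step 3: Item 1 -> Agent 0 (value 38)
Step 4: Item 2 -> Agent 0 (value 41)
Step 5: Item 3 -> Agent 0 (value 30)
Step 6: Total welfare = 46 + 38 + 41 + 30 = 155

155


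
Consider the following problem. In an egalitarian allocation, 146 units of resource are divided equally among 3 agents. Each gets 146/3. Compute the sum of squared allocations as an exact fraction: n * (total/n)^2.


Step 1: Each agent's share = 146/3
Step 2: Square of each share = (146/3)^2 = 21316/9
Step 3: Sum of squares = 3 * 21316/9 = 21316/3

21316/3


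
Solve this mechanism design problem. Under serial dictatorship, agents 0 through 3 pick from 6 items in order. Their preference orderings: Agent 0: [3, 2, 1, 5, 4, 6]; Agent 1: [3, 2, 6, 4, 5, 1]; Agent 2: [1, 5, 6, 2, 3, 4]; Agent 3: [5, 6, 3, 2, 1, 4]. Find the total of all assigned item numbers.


Step 1: Agent 0 picks item 3
Step 2: Agent 1 picks item 2
Step 3: Agent 2 picks item 1
Step 4: Agent 3 picks item 5
Step 5: Sum = 3 + 2 + 1 + 5 = 11

11


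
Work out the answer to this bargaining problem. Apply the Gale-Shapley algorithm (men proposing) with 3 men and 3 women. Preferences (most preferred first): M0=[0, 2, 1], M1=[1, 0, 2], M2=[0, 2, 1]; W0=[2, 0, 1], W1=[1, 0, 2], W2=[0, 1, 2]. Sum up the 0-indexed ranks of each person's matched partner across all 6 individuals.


Step 1: Run Gale-Shapley (men propose, women hold best offer):
  M0 proposes to W0; she accepts
  M1 proposes to W1; she accepts
  M2 proposes to W0; she switches from M0
  M0 proposes to W2; she accepts
Step 2: Final matching: W0-M2, W1-M1, W2-M0
Step 3: 0-indexed ranks (man's rank of his match, then woman's): 0 + 0 + 0 + 0 + 1 + 0
Step 4: Total rank sum = 1

1


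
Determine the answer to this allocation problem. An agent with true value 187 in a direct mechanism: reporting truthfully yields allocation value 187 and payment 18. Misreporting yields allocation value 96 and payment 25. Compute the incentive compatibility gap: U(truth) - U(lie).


Step 1: U(truth) = value - payment = 187 - 18 = 169
Step 2: U(lie) = allocation - payment = 96 - 25 = 71
Step 3: IC gap = 169 - 71 = 98

98


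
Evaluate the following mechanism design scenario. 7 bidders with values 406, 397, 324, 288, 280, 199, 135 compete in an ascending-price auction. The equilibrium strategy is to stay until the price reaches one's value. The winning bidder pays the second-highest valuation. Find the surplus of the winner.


Step 1: Identify the highest value: 406
Step 2: Identify the second-highest value: 397
Step 3: The final price = second-highest value = 397
Step 4: Surplus = 406 - 397 = 9

9


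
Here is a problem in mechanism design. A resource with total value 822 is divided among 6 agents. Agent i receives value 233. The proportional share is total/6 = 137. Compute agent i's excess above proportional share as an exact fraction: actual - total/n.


Step 1: Proportional share = 822/6 = 137
Step 2: Agent's actual allocation = 233
Step 3: Excess = 233 - 137 = 96

96


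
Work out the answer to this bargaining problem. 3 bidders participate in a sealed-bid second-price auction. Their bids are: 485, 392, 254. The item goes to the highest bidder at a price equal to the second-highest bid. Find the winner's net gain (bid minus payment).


Step 1: Sort bids in descending order: 485, 392, 254
Step 2: The winning bid is the highest: 485
Step 3: The payment equals the second-highest bid: 392
Step 4: Surplus = winner's bid - payment = 485 - 392 = 93

93


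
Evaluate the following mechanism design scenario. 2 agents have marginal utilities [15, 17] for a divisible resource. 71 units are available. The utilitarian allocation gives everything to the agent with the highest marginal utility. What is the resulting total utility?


Step 1: The marginal utilities are [15, 17]
Step 2: The highest marginal utility is 17
Step 3: All 71 units go to that agent
Step 4: Total utility = 17 * 71 = 1207

1207


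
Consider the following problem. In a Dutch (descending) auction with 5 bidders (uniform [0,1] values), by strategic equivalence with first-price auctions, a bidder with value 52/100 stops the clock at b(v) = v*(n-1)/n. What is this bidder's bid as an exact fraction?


Step 1: Dutch auctions are strategically equivalent to first-price auctions
Step 2: The equilibrium bid is b(v) = v*(n-1)/n
Step 3: b = 13/25 * 4/5
Step 4: b = 52/125

52/125


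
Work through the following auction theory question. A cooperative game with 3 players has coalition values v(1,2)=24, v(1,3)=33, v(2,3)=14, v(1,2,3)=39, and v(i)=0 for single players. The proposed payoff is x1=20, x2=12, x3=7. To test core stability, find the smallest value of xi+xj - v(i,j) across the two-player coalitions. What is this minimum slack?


Step 1: Slack for coalition (1,2): x1+x2 - v12 = 32 - 24 = 8
Step 2: Slack for coalition (1,3): x1+x3 - v13 = 27 - 33 = -6
Step 3: Slack for coalition (2,3): x2+x3 - v23 = 19 - 14 = 5
Step 4: Minimum slack = min(8, -6, 5) = -6, attained by (1,3); coalition (1,3) can block (slack < 0), so the allocation is not in the core

-6


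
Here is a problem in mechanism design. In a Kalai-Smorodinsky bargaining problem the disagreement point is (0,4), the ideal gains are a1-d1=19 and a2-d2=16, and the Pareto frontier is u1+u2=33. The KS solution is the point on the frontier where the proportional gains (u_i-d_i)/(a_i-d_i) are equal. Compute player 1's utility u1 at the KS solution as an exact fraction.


Step 1: At the KS point, (u1-d1)/r1 = (u2-d2)/r2 = t and u1+u2 = 33
Step 2: u1 = d1 + r1*t and u2 = d2 + r2*t, so (d1 + r1*t) + (d2 + r2*t) = 33
Step 3: t = (33 - 0 - 4)/(19 + 16) = 29/35
Step 4: u1 = d1 + r1*t = 0 + 19 * 29/35 = 551/35
Step 5: (Check: u2 = d2 + r2*t = 604/35; u1+u2 = 551/35 + 604/35 = 33, on the frontier.)

551/35


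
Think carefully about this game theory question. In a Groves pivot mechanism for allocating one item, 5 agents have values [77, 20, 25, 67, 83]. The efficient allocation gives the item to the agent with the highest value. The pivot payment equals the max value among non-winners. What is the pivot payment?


Step 1: The efficient winner is agent 4 with value 83
Step 2: Other agents' values: [77, 20, 25, 67]
Step 3: Pivot payment = max(others) = 77
Step 4: The winner pays 77

77


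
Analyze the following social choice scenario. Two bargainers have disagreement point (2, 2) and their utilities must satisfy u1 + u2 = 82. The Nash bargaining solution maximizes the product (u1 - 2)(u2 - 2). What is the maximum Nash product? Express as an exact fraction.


Step 1: The Nash solution splits surplus symmetrically above the disagreement point
Step 2: u1 = (total + d1 - d2)/2 = (82 + 2 - 2)/2 = 41
Step 3: u2 = (total - d1 + d2)/2 = (82 - 2 + 2)/2 = 41
Step 4: Nash product = (41 - 2) * (41 - 2)
Step 5: = 39 * 39 = 1521

1521


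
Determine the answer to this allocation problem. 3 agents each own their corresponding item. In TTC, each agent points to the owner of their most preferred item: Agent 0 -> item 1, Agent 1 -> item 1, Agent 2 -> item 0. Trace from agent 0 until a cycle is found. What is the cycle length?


Step 1: Trace the pointer graph from agent 0: 0 -> 1 -> 1
Step 2: A cycle is detected when we revisit agent 1
Step 3: The cycle is: 1 -> 1
Step 4: Cycle length = 1

1


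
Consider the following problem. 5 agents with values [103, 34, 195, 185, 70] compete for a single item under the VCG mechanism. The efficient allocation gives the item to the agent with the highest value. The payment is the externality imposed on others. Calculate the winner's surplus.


Step 1: The winner is the agent with the highest value: agent 2 with value 195
Step 2: Values of other agents: [103, 34, 185, 70]
Step 3: VCG payment = max of others' values = 185
Step 4: Surplus = 195 - 185 = 10

10


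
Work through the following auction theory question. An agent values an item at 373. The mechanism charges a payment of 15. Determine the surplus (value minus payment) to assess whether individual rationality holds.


Step 1: Surplus = value - payment = 373 - 15 = 358
Step 2: IR is satisfied (surplus >= 0)

358


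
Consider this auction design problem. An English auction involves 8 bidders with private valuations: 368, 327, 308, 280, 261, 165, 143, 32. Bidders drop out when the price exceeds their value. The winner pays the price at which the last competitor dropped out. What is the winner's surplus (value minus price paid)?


Step 1: Identify the highest value: 368
Step 2: Identify the second-highest value: 327
Step 3: The final price = second-highest value = 327
Step 4: Surplus = 368 - 327 = 41

41


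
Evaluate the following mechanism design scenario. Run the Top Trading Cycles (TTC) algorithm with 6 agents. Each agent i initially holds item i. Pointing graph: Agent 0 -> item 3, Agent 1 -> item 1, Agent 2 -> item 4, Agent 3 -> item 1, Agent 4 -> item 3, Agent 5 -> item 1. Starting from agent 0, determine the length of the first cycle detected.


Step 1: Trace the pointer graph from agent 0: 0 -> 3 -> 1 -> 1
Step 2: A cycle is detected when we revisit agent 1
Step 3: The cycle is: 1 -> 1
Step 4: Cycle length = 1

1


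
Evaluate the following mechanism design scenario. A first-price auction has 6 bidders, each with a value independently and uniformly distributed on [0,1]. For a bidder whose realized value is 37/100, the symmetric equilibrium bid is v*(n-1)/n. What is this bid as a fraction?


Step 1: The symmetric BNE bidding function is b(v) = v * (n-1) / n
Step 2: Substitute v = 37/100 and n = 6
Step 3: b = 37/100 * 5/6
Step 4: b = 37/120

37/120


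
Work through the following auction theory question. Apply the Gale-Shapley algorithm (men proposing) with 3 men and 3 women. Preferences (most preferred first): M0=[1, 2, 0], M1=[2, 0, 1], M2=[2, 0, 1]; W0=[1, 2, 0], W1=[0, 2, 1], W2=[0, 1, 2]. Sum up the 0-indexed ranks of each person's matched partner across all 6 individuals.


Step 1: Run Gale-Shapley (men propose, women hold best offer):
  M0 proposes to W1; she accepts
  M1 proposes to W2; she accepts
  M2 proposes to W2; rejected
  M2 proposes to W0; she accepts
Step 2: Final matching: W0-M2, W1-M0, W2-M1
Step 3: 0-indexed ranks (man's rank of his match, then woman's): 1 + 1 + 0 + 0 + 0 + 1
Step 4: Total rank sum = 3

3


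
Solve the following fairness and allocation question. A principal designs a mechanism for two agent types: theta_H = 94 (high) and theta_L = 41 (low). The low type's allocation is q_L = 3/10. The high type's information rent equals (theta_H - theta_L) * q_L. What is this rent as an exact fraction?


Step 1: theta_H - theta_L = 94 - 41 = 53
Step 2: Information rent = (theta_H - theta_L) * q_L
Step 3: = 53 * 3/10
Step 4: = 159/10

159/10


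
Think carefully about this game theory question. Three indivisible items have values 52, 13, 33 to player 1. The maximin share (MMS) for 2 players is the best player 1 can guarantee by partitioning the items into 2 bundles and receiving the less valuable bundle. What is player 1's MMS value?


Step 1: Item values = 52, 13, 33
Step 2: Enumerate all 2-bundle partitions and take the smaller bundle:
  Partition 1: {52} vs {13,33} -> bundles 52, 46; min = 46
  Partition 2: {13} vs {52,33} -> bundles 13, 85; min = 13
  Partition 3: {33} vs {52,13} -> bundles 33, 65; min = 33
Step 3: MMS = max(46, 13, 33) = 46

46


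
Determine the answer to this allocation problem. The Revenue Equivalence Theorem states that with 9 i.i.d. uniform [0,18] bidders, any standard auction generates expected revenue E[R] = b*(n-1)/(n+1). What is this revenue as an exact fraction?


Step 1: By Revenue Equivalence, expected revenue = b*(n-1)/(n+1)
Step 2: Substituting n = 9, b = 18
Step 3: Revenue = 18*(9-1)/(9+1) = 18*8/10
Step 4: Revenue = 144/10 = 72/5

72/5


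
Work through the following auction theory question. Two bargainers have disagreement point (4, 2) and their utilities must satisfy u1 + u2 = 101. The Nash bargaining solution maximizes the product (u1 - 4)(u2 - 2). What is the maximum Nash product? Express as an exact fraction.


Step 1: The Nash solution splits surplus symmetrically above the disagreement point
Step 2: u1 = (total + d1 - d2)/2 = (101 + 4 - 2)/2 = 103/2
Step 3: u2 = (total - d1 + d2)/2 = (101 - 4 + 2)/2 = 99/2
Step 4: Nash product = (103/2 - 4) * (99/2 - 2)
Step 5: = 95/2 * 95/2 = 9025/4

9025/4


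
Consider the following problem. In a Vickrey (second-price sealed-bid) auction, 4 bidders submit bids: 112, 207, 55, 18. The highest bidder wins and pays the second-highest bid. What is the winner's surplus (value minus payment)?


Step 1: Sort bids in descending order: 207, 112, 55, 18
Step 2: The winning bid is the highest: 207
Step 3: The payment equals the second-highest bid: 112
Step 4: Surplus = winner's bid - payment = 207 - 112 = 95

95


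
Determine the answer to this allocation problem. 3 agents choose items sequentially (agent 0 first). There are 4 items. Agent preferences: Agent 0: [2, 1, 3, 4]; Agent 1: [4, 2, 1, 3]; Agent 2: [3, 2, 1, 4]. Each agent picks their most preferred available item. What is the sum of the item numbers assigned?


Step 1: Agent 0 picks item 2
Step 2: Agent 1 picks item 4
Step 3: Agent 2 picks item 3
Step 4: Sum = 2 + 4 + 3 = 9

9


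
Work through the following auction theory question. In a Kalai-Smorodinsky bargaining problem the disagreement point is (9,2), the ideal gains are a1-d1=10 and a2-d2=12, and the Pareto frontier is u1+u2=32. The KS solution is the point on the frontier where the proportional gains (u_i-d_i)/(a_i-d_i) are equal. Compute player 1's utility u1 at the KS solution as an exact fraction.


Step 1: At the KS point, (u1-d1)/r1 = (u2-d2)/r2 = t and u1+u2 = 32
Step 2: u1 = d1 + r1*t and u2 = d2 + r2*t, so (d1 + r1*t) + (d2 + r2*t) = 32
Step 3: t = (32 - 9 - 2)/(10 + 12) = 21/22
Step 4: u1 = d1 + r1*t = 9 + 10 * 21/22 = 204/11
Step 5: (Check: u2 = d2 + r2*t = 148/11; u1+u2 = 204/11 + 148/11 = 32, on the frontier.)

204/11


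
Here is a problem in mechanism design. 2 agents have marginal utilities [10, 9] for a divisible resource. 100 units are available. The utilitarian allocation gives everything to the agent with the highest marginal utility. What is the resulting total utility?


Step 1: The marginal utilities are [10, 9]
Step 2: The highest marginal utility is 10
Step 3: All 100 units go to that agent
Step 4: Total utility = 10 * 100 = 1000

1000


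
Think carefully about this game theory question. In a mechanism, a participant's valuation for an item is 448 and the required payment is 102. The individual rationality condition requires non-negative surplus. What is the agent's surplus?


Step 1: Surplus = value - payment = 448 - 102 = 346
Step 2: IR is satisfied (surplus >= 0)

346


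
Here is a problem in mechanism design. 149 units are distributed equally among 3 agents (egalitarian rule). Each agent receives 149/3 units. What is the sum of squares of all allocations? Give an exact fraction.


Step 1: Each agent's share = 149/3
Step 2: Square of each share = (149/3)^2 = 22201/9
Step 3: Sum of squares = 3 * 22201/9 = 22201/3

22201/3


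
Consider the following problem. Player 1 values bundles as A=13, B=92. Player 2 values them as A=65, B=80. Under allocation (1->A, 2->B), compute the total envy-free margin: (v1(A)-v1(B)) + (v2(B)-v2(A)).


Step 1: Player 1's margin = v1(A) - v1(B) = 13 - 92 = -79
Step 2: Player 2's margin = v2(B) - v2(A) = 80 - 65 = 15
Step 3: Total margin = -79 + 15 = -64

-64


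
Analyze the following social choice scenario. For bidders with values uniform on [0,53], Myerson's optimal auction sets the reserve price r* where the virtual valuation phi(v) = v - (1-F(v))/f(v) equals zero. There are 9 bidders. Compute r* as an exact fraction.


Step 1: For U[0,53], F(v) = v/53 and f(v) = 1/53
Step 2: phi(v) = v - (1 - v/53)/(1/53) = v - (53 - v) = 2v - 53
Step 3: Set phi(r*) = 0: 2r* - 53 = 0
Step 4: r* = 53/2 (the number of bidders n = 9 does not enter)

53/2


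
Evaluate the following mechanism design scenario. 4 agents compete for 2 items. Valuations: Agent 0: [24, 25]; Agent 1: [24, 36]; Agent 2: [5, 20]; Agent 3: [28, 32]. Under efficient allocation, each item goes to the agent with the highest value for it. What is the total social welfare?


Step 1: For each item, find the maximum value among all agents.
Step 2: Item 0 -> Agent 3 (value 28)
Step 3: Item 1 -> Agent 1 (value 36)
Step 4: Total welfare = 28 + 36 = 64

64


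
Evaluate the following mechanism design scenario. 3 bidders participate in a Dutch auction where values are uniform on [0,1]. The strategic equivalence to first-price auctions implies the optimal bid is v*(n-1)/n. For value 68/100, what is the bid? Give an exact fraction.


Step 1: Dutch auctions are strategically equivalent to first-price auctions
Step 2: The equilibrium bid is b(v) = v*(n-1)/n
Step 3: b = 17/25 * 2/3
Step 4: b = 34/75

34/75


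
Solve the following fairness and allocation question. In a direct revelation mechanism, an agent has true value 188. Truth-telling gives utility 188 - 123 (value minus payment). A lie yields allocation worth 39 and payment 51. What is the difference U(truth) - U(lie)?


Step 1: U(truth) = value - payment = 188 - 123 = 65
Step 2: U(lie) = allocation - payment = 39 - 51 = -12
Step 3: IC gap = 65 - (-12) = 77

77


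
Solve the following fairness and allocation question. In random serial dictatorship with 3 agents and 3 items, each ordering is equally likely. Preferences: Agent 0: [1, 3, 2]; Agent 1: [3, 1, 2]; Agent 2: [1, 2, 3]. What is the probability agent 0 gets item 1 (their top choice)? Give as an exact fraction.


Step 1: Agent 0 wants item 1
Step 2: There are 6 possible orderings of agents
Step 3: In 3 orderings, agent 0 gets item 1
Step 4: Probability = 3/6 = 1/2

1/2
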